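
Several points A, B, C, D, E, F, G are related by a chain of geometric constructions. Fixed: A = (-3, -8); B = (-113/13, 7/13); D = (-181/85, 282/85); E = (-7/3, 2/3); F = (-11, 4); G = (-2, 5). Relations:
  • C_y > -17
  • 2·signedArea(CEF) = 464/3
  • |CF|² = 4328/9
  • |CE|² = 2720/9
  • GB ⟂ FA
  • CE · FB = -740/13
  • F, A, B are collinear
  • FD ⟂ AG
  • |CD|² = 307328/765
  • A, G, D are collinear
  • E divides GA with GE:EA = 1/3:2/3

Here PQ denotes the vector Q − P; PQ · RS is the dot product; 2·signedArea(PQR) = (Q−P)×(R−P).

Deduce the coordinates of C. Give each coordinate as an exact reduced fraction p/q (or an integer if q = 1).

C = (-11/3, -50/3)

1. C_x = -11/3  [2·signedArea(CEF) = 464/3 ∩ CE · FB = -740/13]
2. C_y = -50/3  [2·signedArea(CEF) = 464/3 ∩ CE · FB = -740/13]
   → C = (-11/3, -50/3)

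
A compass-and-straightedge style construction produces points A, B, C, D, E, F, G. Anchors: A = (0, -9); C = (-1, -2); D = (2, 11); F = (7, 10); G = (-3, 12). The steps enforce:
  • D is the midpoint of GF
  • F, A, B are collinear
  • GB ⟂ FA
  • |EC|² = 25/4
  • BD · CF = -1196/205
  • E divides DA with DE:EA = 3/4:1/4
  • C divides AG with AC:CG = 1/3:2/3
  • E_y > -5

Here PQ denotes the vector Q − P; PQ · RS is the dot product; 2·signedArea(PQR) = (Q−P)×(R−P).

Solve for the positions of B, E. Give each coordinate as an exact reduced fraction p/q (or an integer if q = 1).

1. B_x = 1323/205  [F, A, B are collinear ∩ GB ⟂ FA]
2. B_y = 1746/205  [F, A, B are collinear ∩ GB ⟂ FA]
   → B = (1323/205, 1746/205)
3. E_x = 1/2  [E divides DA with DE:EA = 3/4:1/4]
4. E_y = -4  [E divides DA with DE:EA = 3/4:1/4]
   → E = (1/2, -4)

B = (1323/205, 1746/205)
E = (1/2, -4)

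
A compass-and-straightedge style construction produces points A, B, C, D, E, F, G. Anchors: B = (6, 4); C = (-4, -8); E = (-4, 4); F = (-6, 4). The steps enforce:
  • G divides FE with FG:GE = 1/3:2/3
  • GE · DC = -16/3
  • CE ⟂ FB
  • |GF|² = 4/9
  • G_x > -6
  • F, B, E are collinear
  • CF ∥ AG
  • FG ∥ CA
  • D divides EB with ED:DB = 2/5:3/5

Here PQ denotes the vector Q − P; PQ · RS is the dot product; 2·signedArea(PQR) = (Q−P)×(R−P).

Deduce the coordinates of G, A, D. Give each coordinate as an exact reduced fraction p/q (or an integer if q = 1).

1. G_x = -16/3  [G divides FE with FG:GE = 1/3:2/3]
2. G_y = 4  [G divides FE with FG:GE = 1/3:2/3]
   → G = (-16/3, 4)
3. A_x = -10/3  [CF ∥ AG ∩ FG ∥ CA]
4. A_y = -8  [CF ∥ AG ∩ FG ∥ CA]
   → A = (-10/3, -8)
5. D_x = 0  [D divides EB with ED:DB = 2/5:3/5]
6. D_y = 4  [D divides EB with ED:DB = 2/5:3/5]
   → D = (0, 4)

A = (-10/3, -8)
D = (0, 4)
G = (-16/3, 4)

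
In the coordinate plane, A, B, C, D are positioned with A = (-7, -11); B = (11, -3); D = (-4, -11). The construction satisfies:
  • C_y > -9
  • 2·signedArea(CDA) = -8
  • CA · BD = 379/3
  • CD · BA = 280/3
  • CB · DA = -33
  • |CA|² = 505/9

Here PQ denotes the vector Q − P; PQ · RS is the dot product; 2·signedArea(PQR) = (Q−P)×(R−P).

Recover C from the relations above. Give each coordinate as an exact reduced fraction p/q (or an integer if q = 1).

C = (0, -25/3)

1. C_x = 0  [CA · BD = 379/3 ∩ 2·signedArea(CDA) = -8]
2. C_y = -25/3  [CA · BD = 379/3 ∩ 2·signedArea(CDA) = -8]
   → C = (0, -25/3)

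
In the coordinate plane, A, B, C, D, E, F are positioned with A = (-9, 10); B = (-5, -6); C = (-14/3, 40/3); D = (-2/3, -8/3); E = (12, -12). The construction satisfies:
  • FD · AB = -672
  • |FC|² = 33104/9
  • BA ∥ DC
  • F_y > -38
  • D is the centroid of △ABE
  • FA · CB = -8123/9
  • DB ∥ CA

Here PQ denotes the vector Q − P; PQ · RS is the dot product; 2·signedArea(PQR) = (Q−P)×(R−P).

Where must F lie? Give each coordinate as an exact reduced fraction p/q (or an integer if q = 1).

F = (86/3, -112/3)

1. F_x = 86/3  [FA · CB = -8123/9 ∩ FD · AB = -672]
2. F_y = -112/3  [FA · CB = -8123/9 ∩ FD · AB = -672]
   → F = (86/3, -112/3)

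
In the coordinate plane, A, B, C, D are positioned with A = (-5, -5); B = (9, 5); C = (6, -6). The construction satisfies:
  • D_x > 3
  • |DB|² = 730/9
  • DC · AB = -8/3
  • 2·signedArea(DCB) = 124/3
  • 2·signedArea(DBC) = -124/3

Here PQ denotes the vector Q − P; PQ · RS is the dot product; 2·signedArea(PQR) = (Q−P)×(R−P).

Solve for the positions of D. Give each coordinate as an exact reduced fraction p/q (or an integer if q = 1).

D = (10/3, -2)

1. D_x = 10/3  [2·signedArea(DBC) = -124/3 ∩ DC · AB = -8/3]
2. D_y = -2  [2·signedArea(DBC) = -124/3 ∩ DC · AB = -8/3]
   → D = (10/3, -2)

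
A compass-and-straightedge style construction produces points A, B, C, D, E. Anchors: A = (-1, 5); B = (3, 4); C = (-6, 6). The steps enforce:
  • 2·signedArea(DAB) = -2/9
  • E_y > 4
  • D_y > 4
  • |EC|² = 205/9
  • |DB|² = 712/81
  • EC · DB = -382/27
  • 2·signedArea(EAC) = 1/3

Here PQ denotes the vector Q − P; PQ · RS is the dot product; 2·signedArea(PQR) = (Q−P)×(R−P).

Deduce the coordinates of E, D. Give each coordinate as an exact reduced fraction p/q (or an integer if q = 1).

1. D_x = 1/9  [line 1·x + 4·y + -169/9 = 0 ∩ |DB|² = 712/81]
2. D_y = 14/3  [line 1·x + 4·y + -169/9 = 0 ∩ |DB|² = 712/81]
   → D = (1/9, 14/3)
3. E_x = -4/3  [2·signedArea(EAC) = 1/3 ∩ EC · DB = -382/27]
4. E_y = 5  [2·signedArea(EAC) = 1/3 ∩ EC · DB = -382/27]
   → E = (-4/3, 5)

D = (1/9, 14/3)
E = (-4/3, 5)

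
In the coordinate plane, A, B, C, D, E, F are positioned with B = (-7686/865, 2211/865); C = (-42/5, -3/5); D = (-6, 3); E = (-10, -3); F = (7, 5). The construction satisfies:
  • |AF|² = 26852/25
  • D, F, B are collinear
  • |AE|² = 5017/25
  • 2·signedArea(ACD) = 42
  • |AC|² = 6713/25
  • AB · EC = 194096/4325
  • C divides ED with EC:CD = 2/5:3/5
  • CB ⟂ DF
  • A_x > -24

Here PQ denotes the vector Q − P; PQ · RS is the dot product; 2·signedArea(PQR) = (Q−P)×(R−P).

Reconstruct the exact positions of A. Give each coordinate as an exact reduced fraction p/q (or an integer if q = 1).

A = (-119/5, -31/5)

1. A_x = -119/5  [2·signedArea(ACD) = 42 ∩ AB · EC = 194096/4325]
2. A_y = -31/5  [2·signedArea(ACD) = 42 ∩ AB · EC = 194096/4325]
   → A = (-119/5, -31/5)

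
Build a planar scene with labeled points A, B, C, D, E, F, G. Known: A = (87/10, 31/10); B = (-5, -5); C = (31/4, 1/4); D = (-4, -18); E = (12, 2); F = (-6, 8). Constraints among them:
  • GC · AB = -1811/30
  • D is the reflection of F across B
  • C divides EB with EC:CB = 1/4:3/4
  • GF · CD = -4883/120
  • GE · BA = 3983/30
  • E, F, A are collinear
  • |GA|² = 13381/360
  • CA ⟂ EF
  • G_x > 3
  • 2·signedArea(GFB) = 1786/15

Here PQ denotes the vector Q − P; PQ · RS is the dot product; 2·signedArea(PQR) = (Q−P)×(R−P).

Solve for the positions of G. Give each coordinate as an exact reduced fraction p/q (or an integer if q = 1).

G = (229/60, -11/20)

1. G_x = 229/60  [2·signedArea(GFB) = 1786/15 ∩ GF · CD = -4883/120]
2. G_y = -11/20  [2·signedArea(GFB) = 1786/15 ∩ GF · CD = -4883/120]
   → G = (229/60, -11/20)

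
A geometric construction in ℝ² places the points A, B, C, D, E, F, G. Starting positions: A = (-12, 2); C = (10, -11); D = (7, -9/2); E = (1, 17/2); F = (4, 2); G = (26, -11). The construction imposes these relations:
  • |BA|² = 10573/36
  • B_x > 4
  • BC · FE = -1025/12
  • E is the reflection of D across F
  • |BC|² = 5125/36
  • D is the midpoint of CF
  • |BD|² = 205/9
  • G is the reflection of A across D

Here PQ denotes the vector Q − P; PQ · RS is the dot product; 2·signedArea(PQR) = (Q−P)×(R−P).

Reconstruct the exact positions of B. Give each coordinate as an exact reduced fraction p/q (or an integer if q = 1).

B = (5, -1/6)

1. B_x = 5  [line 3·x + -13/2·y + -193/12 = 0 ∩ |BD|² = 205/9]
2. B_y = -1/6  [line 3·x + -13/2·y + -193/12 = 0 ∩ |BD|² = 205/9]
   → B = (5, -1/6)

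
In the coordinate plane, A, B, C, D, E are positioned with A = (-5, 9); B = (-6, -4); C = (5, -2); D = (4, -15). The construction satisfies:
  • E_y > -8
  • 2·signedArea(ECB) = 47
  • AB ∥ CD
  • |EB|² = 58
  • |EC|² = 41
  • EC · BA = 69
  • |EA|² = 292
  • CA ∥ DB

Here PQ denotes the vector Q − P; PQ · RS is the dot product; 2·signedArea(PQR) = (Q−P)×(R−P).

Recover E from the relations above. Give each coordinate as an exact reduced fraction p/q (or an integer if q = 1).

E = (1, -7)

1. E_x = 1  [2·signedArea(ECB) = 47 ∩ EC · BA = 69]
2. E_y = -7  [2·signedArea(ECB) = 47 ∩ EC · BA = 69]
   → E = (1, -7)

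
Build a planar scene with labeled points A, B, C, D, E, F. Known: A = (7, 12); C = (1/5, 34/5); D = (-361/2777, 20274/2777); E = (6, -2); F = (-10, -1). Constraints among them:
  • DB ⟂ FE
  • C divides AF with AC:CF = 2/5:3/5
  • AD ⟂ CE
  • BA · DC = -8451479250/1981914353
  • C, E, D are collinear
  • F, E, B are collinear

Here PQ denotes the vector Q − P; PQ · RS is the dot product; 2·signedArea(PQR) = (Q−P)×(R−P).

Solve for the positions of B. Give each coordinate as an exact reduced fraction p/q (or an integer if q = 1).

1. B_x = -489002/713689  [F, E, B are collinear ∩ DB ⟂ FE]
2. B_y = -1129182/713689  [F, E, B are collinear ∩ DB ⟂ FE]
   → B = (-489002/713689, -1129182/713689)

B = (-489002/713689, -1129182/713689)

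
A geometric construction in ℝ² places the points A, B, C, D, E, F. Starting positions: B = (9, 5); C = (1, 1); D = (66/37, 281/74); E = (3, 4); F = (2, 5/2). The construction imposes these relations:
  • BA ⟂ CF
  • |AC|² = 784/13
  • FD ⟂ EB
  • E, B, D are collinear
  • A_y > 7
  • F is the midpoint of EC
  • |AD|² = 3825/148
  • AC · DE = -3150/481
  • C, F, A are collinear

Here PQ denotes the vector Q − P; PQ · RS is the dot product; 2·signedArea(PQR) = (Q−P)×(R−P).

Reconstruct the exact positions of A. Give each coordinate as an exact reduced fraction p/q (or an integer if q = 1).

1. A_x = 69/13  [C, F, A are collinear ∩ BA ⟂ CF]
2. A_y = 97/13  [C, F, A are collinear ∩ BA ⟂ CF]
   → A = (69/13, 97/13)

A = (69/13, 97/13)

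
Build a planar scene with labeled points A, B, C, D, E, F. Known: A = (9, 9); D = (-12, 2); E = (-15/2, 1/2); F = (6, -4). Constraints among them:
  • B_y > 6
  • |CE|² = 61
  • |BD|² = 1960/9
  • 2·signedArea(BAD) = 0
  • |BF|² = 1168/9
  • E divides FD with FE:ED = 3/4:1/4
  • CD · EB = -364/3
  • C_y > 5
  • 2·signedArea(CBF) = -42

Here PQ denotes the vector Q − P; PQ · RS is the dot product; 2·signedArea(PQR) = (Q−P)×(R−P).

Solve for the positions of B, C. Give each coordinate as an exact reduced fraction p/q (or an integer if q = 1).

1. B_x = 2  [line 7·x + -21·y + 126 = 0 ∩ |BD|² = 1960/9]
2. B_y = 20/3  [line 7·x + -21·y + 126 = 0 ∩ |BD|² = 1960/9]
   → B = (2, 20/3)
3. C_x = -3/2  [2·signedArea(CBF) = -42 ∩ CD · EB = -364/3]
4. C_y = 11/2  [2·signedArea(CBF) = -42 ∩ CD · EB = -364/3]
   → C = (-3/2, 11/2)

B = (2, 20/3)
C = (-3/2, 11/2)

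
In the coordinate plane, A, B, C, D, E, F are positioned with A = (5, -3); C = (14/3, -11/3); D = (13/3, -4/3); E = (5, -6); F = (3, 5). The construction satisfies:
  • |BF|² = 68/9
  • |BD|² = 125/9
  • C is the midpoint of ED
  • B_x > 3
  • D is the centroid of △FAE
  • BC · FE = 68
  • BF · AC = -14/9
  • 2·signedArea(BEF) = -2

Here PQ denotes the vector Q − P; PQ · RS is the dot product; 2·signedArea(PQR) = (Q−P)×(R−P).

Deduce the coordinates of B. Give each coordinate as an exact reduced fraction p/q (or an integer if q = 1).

1. B_x = 11/3  [BC · FE = 68 ∩ 2·signedArea(BEF) = -2]
2. B_y = 7/3  [BC · FE = 68 ∩ 2·signedArea(BEF) = -2]
   → B = (11/3, 7/3)

B = (11/3, 7/3)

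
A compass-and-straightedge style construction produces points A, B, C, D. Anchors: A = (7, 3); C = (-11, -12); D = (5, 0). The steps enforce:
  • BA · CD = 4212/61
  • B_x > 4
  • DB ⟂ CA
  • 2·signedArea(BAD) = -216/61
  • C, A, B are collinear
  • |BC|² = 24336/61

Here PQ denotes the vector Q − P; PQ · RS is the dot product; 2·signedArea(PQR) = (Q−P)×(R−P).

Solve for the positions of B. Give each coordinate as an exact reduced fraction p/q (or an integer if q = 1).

B = (265/61, 48/61)

1. B_x = 265/61  [C, A, B are collinear ∩ DB ⟂ CA]
2. B_y = 48/61  [C, A, B are collinear ∩ DB ⟂ CA]
   → B = (265/61, 48/61)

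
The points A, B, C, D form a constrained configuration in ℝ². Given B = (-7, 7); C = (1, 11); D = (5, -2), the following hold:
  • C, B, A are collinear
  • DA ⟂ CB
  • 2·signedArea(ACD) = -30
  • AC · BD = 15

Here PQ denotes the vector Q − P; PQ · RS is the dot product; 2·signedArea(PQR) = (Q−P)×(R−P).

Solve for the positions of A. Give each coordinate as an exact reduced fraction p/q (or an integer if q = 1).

A = (-1, 10)

1. A_x = -1  [C, B, A are collinear ∩ DA ⟂ CB]
2. A_y = 10  [C, B, A are collinear ∩ DA ⟂ CB]
   → A = (-1, 10)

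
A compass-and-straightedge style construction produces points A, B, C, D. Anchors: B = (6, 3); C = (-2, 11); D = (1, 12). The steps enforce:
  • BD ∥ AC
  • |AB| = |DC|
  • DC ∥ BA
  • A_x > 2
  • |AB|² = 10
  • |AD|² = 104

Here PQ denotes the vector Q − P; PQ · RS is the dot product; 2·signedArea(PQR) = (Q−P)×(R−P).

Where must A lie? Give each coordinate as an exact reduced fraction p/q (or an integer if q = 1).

A = (3, 2)

1. A_x = 3  [BD ∥ AC ∩ DC ∥ BA]
2. A_y = 2  [BD ∥ AC ∩ DC ∥ BA]
   → A = (3, 2)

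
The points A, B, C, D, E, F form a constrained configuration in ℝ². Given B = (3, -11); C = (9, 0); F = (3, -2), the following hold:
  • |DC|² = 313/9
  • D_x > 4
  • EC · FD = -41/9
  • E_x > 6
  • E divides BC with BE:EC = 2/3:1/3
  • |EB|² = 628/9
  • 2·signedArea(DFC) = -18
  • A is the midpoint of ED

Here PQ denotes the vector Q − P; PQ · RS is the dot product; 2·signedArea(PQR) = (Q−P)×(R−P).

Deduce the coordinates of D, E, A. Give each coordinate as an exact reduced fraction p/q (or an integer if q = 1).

1. E_x = 7  [E divides BC with BE:EC = 2/3:1/3]
2. E_y = -11/3  [E divides BC with BE:EC = 2/3:1/3]
   → E = (7, -11/3)
3. D_x = 5  [2·signedArea(DFC) = -18 ∩ EC · FD = -41/9]
4. D_y = -13/3  [2·signedArea(DFC) = -18 ∩ EC · FD = -41/9]
   → D = (5, -13/3)
5. A_x = 6  [A is the midpoint of ED]
6. A_y = -4  [A is the midpoint of ED]
   → A = (6, -4)

A = (6, -4)
D = (5, -13/3)
E = (7, -11/3)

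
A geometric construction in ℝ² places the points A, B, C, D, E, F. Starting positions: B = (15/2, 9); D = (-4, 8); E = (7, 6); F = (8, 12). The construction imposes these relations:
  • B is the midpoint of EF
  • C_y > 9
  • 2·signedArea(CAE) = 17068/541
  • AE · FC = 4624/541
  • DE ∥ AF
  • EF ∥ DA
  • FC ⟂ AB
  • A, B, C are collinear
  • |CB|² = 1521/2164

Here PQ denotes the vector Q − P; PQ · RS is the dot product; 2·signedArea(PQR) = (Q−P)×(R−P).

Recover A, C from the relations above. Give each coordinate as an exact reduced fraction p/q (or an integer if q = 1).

A = (-3, 14)
C = (3648/541, 5064/541)

1. A_x = -3  [DE ∥ AF ∩ EF ∥ DA]
2. A_y = 14  [DE ∥ AF ∩ EF ∥ DA]
   → A = (-3, 14)
3. C_x = 3648/541  [A, B, C are collinear ∩ FC ⟂ AB]
4. C_y = 5064/541  [A, B, C are collinear ∩ FC ⟂ AB]
   → C = (3648/541, 5064/541)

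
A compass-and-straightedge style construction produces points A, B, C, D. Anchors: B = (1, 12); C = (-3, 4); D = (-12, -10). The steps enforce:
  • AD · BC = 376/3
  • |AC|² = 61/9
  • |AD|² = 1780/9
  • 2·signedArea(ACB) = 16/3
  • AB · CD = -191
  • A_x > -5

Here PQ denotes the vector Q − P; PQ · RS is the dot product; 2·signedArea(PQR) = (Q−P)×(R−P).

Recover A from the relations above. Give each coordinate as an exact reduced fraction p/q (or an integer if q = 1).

A = (-14/3, 2)

1. A_x = -14/3  [2·signedArea(ACB) = 16/3 ∩ AB · CD = -191]
2. A_y = 2  [2·signedArea(ACB) = 16/3 ∩ AB · CD = -191]
   → A = (-14/3, 2)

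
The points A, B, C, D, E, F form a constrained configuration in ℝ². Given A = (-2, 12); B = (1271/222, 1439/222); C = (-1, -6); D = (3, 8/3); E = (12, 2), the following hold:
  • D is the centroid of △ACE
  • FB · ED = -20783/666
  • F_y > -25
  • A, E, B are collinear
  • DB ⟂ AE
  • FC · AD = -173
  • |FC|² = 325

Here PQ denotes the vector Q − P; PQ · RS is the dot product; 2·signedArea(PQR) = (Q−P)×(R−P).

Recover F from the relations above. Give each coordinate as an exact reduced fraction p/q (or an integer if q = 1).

1. F_x = 0  [FC · AD = -173 ∩ FB · ED = -20783/666]
2. F_y = -24  [FC · AD = -173 ∩ FB · ED = -20783/666]
   → F = (0, -24)

F = (0, -24)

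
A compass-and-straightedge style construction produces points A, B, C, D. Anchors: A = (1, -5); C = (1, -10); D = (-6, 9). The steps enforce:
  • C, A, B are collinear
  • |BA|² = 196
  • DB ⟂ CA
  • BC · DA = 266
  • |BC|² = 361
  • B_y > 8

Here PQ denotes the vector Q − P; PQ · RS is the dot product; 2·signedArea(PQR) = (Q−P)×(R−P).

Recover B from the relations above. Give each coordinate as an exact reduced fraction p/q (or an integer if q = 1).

1. B_x = 1  [C, A, B are collinear ∩ DB ⟂ CA]
2. B_y = 9  [C, A, B are collinear ∩ DB ⟂ CA]
   → B = (1, 9)

B = (1, 9)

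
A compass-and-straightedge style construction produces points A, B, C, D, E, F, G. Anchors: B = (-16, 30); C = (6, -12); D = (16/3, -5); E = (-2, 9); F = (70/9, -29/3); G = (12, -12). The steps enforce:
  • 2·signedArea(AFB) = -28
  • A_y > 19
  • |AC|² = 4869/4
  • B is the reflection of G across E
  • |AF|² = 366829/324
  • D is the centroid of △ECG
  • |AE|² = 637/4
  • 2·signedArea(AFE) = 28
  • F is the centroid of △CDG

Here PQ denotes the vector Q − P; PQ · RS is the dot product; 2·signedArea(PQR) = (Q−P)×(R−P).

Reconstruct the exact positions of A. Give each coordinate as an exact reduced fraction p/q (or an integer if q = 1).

A = (-9, 39/2)

1. A_x = -9  [2·signedArea(AFE) = 28 ∩ 2·signedArea(AFB) = -28]
2. A_y = 39/2  [2·signedArea(AFE) = 28 ∩ 2·signedArea(AFB) = -28]
   → A = (-9, 39/2)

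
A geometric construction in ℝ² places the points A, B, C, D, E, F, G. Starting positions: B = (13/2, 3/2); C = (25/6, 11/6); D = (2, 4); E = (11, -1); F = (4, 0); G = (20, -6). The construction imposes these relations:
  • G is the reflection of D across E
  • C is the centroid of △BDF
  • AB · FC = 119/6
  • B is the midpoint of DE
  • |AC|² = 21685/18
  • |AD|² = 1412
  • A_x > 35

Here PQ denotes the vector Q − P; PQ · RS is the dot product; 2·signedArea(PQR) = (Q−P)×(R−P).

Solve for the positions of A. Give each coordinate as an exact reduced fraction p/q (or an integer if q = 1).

A = (36, -12)

1. A_x = 36  [line -1/6·x + -11/6·y + -16 = 0 ∩ |AC|² = 21685/18]
2. A_y = -12  [line -1/6·x + -11/6·y + -16 = 0 ∩ |AC|² = 21685/18]
   → A = (36, -12)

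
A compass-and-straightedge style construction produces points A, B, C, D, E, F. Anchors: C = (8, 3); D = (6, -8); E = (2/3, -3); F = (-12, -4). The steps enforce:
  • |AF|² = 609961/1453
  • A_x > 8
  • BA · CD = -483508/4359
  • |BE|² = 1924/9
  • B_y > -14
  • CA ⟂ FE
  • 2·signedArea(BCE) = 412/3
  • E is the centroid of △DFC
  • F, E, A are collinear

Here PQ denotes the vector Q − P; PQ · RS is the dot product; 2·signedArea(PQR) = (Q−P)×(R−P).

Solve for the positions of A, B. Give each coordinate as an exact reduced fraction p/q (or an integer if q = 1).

1. A_x = 12242/1453  [F, E, A are collinear ∩ CA ⟂ FE]
2. A_y = -3469/1453  [F, E, A are collinear ∩ CA ⟂ FE]
   → A = (12242/1453, -3469/1453)
3. B_x = 34/3  [2·signedArea(BCE) = 412/3 ∩ BA · CD = -483508/4359]
4. B_y = -13  [2·signedArea(BCE) = 412/3 ∩ BA · CD = -483508/4359]
   → B = (34/3, -13)

A = (12242/1453, -3469/1453)
B = (34/3, -13)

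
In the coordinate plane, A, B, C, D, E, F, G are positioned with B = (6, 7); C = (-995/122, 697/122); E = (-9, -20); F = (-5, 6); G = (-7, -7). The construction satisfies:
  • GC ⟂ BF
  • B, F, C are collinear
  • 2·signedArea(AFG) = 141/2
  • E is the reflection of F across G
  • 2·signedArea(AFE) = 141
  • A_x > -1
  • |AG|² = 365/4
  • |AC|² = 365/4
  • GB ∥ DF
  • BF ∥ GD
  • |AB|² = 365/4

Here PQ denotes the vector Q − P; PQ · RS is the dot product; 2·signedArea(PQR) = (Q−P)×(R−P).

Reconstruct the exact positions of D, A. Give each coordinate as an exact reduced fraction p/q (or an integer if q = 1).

1. D_x = -18  [GB ∥ DF ∩ BF ∥ GD]
2. D_y = -8  [GB ∥ DF ∩ BF ∥ GD]
   → D = (-18, -8)
3. A_x = -1/2  [line 26·x + -4·y + 13 = 0 ∩ |AG|² = 365/4]
4. A_y = 0  [line 26·x + -4·y + 13 = 0 ∩ |AG|² = 365/4]
   → A = (-1/2, 0)

A = (-1/2, 0)
D = (-18, -8)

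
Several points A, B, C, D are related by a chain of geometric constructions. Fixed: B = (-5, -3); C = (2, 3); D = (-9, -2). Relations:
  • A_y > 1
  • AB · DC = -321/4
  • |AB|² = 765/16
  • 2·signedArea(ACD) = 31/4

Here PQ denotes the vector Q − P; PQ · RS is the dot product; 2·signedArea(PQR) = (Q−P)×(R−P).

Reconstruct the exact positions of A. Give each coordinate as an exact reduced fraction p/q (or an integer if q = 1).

A = (1/4, 3/2)

1. A_x = 1/4  [AB · DC = -321/4 ∩ 2·signedArea(ACD) = 31/4]
2. A_y = 3/2  [AB · DC = -321/4 ∩ 2·signedArea(ACD) = 31/4]
   → A = (1/4, 3/2)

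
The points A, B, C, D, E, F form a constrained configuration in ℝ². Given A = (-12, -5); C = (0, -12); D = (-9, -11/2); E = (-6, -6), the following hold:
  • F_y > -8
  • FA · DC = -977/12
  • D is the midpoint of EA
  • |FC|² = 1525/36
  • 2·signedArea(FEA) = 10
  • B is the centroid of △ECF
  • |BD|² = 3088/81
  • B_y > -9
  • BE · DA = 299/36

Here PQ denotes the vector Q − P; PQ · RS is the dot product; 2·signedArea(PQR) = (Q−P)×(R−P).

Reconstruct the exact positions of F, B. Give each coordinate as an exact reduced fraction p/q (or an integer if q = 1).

B = (-11/3, -155/18)
F = (-5, -47/6)

1. F_x = -5  [2·signedArea(FEA) = 10 ∩ FA · DC = -977/12]
2. F_y = -47/6  [2·signedArea(FEA) = 10 ∩ FA · DC = -977/12]
   → F = (-5, -47/6)
3. B_x = -11/3  [B is the centroid of △ECF]
4. B_y = -155/18  [B is the centroid of △ECF]
   → B = (-11/3, -155/18)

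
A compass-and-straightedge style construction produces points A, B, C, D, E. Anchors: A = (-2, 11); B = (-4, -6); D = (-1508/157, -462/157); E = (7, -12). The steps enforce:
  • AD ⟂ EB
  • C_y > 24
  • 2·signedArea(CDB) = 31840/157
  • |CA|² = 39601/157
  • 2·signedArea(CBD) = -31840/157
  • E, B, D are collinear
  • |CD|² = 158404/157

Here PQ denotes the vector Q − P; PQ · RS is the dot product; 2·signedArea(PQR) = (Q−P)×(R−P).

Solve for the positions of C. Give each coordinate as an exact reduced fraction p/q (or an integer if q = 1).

C = (880/157, 3916/157)

1. C_x = 880/157  [line 480/157·x + 880/157·y + -24640/157 = 0 ∩ |CA|² = 39601/157]
2. C_y = 3916/157  [line 480/157·x + 880/157·y + -24640/157 = 0 ∩ |CA|² = 39601/157]
   → C = (880/157, 3916/157)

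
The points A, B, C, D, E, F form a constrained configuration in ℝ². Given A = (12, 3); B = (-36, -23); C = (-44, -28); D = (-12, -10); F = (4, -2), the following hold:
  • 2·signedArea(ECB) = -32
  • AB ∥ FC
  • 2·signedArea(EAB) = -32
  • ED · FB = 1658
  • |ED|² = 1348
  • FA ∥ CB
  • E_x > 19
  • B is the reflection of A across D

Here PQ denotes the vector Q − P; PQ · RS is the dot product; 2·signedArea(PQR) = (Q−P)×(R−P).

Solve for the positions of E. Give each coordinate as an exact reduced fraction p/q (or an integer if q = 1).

E = (20, 8)

1. E_x = 20  [2·signedArea(ECB) = -32 ∩ ED · FB = 1658]
2. E_y = 8  [2·signedArea(ECB) = -32 ∩ ED · FB = 1658]
   → E = (20, 8)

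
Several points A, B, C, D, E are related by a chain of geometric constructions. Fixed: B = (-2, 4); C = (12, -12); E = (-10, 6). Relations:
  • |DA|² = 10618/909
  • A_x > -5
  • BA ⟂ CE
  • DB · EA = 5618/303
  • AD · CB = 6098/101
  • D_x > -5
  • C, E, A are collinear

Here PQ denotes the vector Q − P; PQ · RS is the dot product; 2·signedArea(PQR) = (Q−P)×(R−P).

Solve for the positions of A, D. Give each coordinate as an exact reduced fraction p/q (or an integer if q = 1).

1. A_x = -427/101  [C, E, A are collinear ∩ BA ⟂ CE]
2. A_y = 129/101  [C, E, A are collinear ∩ BA ⟂ CE]
   → A = (-427/101, 129/101)
3. D_x = -14/3  [DB · EA = 5618/303 ∩ AD · CB = 6098/101]
4. D_y = 14/3  [DB · EA = 5618/303 ∩ AD · CB = 6098/101]
   → D = (-14/3, 14/3)

A = (-427/101, 129/101)
D = (-14/3, 14/3)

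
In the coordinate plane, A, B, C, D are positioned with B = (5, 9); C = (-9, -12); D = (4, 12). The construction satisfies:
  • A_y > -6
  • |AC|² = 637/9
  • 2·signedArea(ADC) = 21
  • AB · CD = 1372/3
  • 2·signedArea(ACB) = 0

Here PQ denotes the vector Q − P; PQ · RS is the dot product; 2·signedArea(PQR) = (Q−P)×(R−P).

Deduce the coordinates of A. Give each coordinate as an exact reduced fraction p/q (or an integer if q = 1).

A = (-13/3, -5)

1. A_x = -13/3  [2·signedArea(ACB) = 0 ∩ AB · CD = 1372/3]
2. A_y = -5  [2·signedArea(ACB) = 0 ∩ AB · CD = 1372/3]
   → A = (-13/3, -5)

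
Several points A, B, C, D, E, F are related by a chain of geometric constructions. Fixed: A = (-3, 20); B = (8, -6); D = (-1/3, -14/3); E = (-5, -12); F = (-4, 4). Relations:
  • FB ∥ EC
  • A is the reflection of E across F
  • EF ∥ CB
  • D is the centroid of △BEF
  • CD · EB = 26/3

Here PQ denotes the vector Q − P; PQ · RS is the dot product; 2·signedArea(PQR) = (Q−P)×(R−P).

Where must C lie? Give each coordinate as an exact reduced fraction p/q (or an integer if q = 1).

1. C_x = 7  [EF ∥ CB ∩ FB ∥ EC]
2. C_y = -22  [EF ∥ CB ∩ FB ∥ EC]
   → C = (7, -22)

C = (7, -22)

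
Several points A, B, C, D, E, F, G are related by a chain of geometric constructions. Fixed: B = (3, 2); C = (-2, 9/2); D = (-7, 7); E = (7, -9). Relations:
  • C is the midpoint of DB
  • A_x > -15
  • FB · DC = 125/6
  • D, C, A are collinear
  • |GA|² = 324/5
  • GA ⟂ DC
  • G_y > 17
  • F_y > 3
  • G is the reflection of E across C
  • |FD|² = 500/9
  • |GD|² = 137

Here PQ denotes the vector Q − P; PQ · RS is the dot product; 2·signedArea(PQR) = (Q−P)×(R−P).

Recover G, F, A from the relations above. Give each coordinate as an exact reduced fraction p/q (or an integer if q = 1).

A = (-73/5, 54/5)
F = (-1/3, 11/3)
G = (-11, 18)

1. G_x = -11  [G is the reflection of E across C]
2. G_y = 18  [G is the reflection of E across C]
   → G = (-11, 18)
3. F_x = -1/3  [line -5·x + 5/2·y + -65/6 = 0 ∩ |FD|² = 500/9]
4. F_y = 11/3  [line -5·x + 5/2·y + -65/6 = 0 ∩ |FD|² = 500/9]
   → F = (-1/3, 11/3)
5. A_x = -73/5  [D, C, A are collinear ∩ GA ⟂ DC]
6. A_y = 54/5  [D, C, A are collinear ∩ GA ⟂ DC]
   → A = (-73/5, 54/5)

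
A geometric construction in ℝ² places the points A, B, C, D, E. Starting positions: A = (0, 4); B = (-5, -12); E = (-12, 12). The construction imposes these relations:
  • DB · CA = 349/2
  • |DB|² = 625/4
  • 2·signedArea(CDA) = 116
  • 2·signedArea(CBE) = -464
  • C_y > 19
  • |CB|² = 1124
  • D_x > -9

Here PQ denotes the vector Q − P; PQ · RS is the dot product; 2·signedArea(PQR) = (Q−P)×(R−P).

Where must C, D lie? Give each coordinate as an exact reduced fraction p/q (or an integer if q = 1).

C = (5, 20)
D = (-17/2, 0)

1. C_x = 5  [line -24·x + -7·y + 260 = 0 ∩ |CB|² = 1124]
2. C_y = 20  [line -24·x + -7·y + 260 = 0 ∩ |CB|² = 1124]
   → C = (5, 20)
3. D_x = -17/2  [2·signedArea(CDA) = 116 ∩ DB · CA = 349/2]
4. D_y = 0  [2·signedArea(CDA) = 116 ∩ DB · CA = 349/2]
   → D = (-17/2, 0)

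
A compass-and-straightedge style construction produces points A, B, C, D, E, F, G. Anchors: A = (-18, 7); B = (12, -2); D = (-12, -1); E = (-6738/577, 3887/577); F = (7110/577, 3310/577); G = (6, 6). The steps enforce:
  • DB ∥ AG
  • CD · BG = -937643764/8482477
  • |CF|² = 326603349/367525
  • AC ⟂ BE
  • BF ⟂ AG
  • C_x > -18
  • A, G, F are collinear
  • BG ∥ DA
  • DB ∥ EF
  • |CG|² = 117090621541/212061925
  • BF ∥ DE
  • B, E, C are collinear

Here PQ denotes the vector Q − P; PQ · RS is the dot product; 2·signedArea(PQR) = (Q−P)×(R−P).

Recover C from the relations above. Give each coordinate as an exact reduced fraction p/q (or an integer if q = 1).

C = (-3674595498/212061925, 1870685539/212061925)

1. C_x = -3674595498/212061925  [B, E, C are collinear ∩ AC ⟂ BE]
2. C_y = 1870685539/212061925  [B, E, C are collinear ∩ AC ⟂ BE]
   → C = (-3674595498/212061925, 1870685539/212061925)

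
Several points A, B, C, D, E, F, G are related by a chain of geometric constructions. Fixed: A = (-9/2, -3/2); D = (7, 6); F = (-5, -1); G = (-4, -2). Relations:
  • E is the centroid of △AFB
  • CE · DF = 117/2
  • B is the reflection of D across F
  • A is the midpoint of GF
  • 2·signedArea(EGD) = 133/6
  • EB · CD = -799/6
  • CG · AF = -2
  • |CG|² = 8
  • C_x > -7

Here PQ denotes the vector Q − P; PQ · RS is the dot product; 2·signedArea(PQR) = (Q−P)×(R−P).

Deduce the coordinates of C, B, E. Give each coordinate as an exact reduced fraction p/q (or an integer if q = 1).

B = (-17, -8)
C = (-6, 0)
E = (-53/6, -7/2)

1. C_x = -6  [line 1/2·x + -1/2·y + 3 = 0 ∩ |CG|² = 8]
2. C_y = 0  [line 1/2·x + -1/2·y + 3 = 0 ∩ |CG|² = 8]
   → C = (-6, 0)
3. B_x = -17  [B is the reflection of D across F]
4. B_y = -8  [B is the reflection of D across F]
   → B = (-17, -8)
5. E_x = -53/6  [E is the centroid of △AFB]
6. E_y = -7/2  [E is the centroid of △AFB]
   → E = (-53/6, -7/2)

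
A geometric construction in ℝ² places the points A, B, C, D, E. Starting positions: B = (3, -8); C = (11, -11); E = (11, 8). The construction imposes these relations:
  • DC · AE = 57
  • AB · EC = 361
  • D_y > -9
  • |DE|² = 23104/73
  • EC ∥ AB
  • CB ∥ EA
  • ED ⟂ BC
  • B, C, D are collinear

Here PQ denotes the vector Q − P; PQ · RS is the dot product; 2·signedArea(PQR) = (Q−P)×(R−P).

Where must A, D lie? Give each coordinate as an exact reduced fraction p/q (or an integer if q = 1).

A = (3, 11)
D = (347/73, -632/73)

1. A_x = 3  [EC ∥ AB ∩ CB ∥ EA]
2. A_y = 11  [EC ∥ AB ∩ CB ∥ EA]
   → A = (3, 11)
3. D_x = 347/73  [B, C, D are collinear ∩ ED ⟂ BC]
4. D_y = -632/73  [B, C, D are collinear ∩ ED ⟂ BC]
   → D = (347/73, -632/73)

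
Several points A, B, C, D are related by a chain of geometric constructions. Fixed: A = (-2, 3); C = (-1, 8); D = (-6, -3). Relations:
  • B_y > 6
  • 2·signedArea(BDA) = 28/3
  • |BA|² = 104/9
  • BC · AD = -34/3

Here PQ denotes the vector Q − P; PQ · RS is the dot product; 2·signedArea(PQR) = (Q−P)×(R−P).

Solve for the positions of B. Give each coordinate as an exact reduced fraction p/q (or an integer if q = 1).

B = (-4/3, 19/3)

1. B_x = -4/3  [2·signedArea(BDA) = 28/3 ∩ BC · AD = -34/3]
2. B_y = 19/3  [2·signedArea(BDA) = 28/3 ∩ BC · AD = -34/3]
   → B = (-4/3, 19/3)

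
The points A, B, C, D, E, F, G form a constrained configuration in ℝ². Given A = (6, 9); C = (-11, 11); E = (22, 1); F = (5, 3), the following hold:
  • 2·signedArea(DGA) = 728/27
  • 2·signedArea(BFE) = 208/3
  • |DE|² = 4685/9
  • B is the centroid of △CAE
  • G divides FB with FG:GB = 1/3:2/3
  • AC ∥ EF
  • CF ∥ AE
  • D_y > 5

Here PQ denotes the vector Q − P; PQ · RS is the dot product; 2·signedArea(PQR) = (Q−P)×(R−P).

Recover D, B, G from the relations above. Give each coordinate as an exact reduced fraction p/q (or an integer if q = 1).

B = (17/3, 7)
D = (-1/3, 17/3)
G = (47/9, 13/3)

1. B_x = 17/3  [B is the centroid of △CAE]
2. B_y = 7  [B is the centroid of △CAE]
   → B = (17/3, 7)
3. G_x = 47/9  [G divides FB with FG:GB = 1/3:2/3]
4. G_y = 13/3  [G divides FB with FG:GB = 1/3:2/3]
   → G = (47/9, 13/3)
5. D_x = -1/3  [line -14/3·x + 7/9·y + -161/27 = 0 ∩ |DE|² = 4685/9]
6. D_y = 17/3  [line -14/3·x + 7/9·y + -161/27 = 0 ∩ |DE|² = 4685/9]
   → D = (-1/3, 17/3)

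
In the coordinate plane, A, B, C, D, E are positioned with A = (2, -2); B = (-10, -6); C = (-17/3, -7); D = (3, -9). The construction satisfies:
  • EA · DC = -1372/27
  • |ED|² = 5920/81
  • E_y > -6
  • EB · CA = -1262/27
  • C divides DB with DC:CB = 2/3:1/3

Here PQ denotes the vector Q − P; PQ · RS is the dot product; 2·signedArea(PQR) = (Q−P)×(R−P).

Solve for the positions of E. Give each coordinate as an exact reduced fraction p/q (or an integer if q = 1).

1. E_x = -41/9  [EA · DC = -1372/27 ∩ EB · CA = -1262/27]
2. E_y = -5  [EA · DC = -1372/27 ∩ EB · CA = -1262/27]
   → E = (-41/9, -5)

E = (-41/9, -5)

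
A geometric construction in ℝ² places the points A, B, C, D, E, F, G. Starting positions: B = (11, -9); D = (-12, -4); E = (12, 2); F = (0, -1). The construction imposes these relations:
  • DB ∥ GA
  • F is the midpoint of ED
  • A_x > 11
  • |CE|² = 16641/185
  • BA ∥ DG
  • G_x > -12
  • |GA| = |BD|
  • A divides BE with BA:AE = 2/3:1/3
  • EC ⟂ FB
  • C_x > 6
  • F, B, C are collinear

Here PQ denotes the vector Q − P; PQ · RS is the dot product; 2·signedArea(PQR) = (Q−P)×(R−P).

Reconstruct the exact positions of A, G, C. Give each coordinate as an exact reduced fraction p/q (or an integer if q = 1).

A = (35/3, -5/3)
C = (1188/185, -1049/185)
G = (-34/3, 10/3)

1. A_x = 35/3  [A divides BE with BA:AE = 2/3:1/3]
2. A_y = -5/3  [A divides BE with BA:AE = 2/3:1/3]
   → A = (35/3, -5/3)
3. G_x = -34/3  [DB ∥ GA ∩ BA ∥ DG]
4. G_y = 10/3  [DB ∥ GA ∩ BA ∥ DG]
   → G = (-34/3, 10/3)
5. C_x = 1188/185  [F, B, C are collinear ∩ EC ⟂ FB]
6. C_y = -1049/185  [F, B, C are collinear ∩ EC ⟂ FB]
   → C = (1188/185, -1049/185)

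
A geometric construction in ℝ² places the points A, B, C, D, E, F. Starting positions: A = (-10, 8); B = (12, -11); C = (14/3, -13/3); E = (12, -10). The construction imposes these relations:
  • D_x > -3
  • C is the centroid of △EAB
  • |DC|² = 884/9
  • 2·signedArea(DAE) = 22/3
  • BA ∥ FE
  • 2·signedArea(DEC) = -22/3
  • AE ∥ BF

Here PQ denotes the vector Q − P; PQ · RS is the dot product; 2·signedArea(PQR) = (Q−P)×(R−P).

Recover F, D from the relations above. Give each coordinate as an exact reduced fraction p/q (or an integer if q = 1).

D = (-8/3, 7/3)
F = (34, -29)

1. F_x = 34  [BA ∥ FE ∩ AE ∥ BF]
2. F_y = -29  [BA ∥ FE ∩ AE ∥ BF]
   → F = (34, -29)
3. D_x = -8/3  [2·signedArea(DEC) = -22/3 ∩ 2·signedArea(DAE) = 22/3]
4. D_y = 7/3  [2·signedArea(DEC) = -22/3 ∩ 2·signedArea(DAE) = 22/3]
   → D = (-8/3, 7/3)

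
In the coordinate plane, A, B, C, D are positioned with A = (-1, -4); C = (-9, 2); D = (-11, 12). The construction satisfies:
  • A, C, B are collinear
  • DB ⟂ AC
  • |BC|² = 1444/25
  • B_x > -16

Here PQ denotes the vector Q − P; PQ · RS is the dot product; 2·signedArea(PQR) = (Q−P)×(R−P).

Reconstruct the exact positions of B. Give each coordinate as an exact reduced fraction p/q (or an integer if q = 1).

1. B_x = -377/25  [A, C, B are collinear ∩ DB ⟂ AC]
2. B_y = 164/25  [A, C, B are collinear ∩ DB ⟂ AC]
   → B = (-377/25, 164/25)

B = (-377/25, 164/25)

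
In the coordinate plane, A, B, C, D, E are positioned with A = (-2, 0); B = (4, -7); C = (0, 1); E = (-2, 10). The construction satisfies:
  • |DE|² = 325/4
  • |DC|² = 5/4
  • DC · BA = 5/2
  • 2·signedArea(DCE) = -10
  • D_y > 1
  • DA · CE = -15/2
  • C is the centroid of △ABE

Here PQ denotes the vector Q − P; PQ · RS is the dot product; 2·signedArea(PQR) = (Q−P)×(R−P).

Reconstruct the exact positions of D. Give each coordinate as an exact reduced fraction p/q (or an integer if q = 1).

1. D_x = 1  [DC · BA = 5/2 ∩ 2·signedArea(DCE) = -10]
2. D_y = 3/2  [DC · BA = 5/2 ∩ 2·signedArea(DCE) = -10]
   → D = (1, 3/2)

D = (1, 3/2)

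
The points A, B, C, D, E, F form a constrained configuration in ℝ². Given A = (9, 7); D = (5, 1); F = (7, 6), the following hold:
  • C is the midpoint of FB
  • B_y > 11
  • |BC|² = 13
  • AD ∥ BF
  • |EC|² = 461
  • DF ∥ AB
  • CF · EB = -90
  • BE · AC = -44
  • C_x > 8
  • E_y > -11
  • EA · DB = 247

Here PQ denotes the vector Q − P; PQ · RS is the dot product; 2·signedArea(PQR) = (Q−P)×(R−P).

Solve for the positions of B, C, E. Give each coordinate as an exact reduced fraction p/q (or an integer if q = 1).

1. B_x = 11  [AD ∥ BF ∩ DF ∥ AB]
2. B_y = 12  [AD ∥ BF ∩ DF ∥ AB]
   → B = (11, 12)
3. C_x = 9  [C is the midpoint of FB]
4. C_y = 9  [C is the midpoint of FB]
   → C = (9, 9)
5. E_x = -1  [EA · DB = 247 ∩ CF · EB = -90]
6. E_y = -10  [EA · DB = 247 ∩ CF · EB = -90]
   → E = (-1, -10)

B = (11, 12)
C = (9, 9)
E = (-1, -10)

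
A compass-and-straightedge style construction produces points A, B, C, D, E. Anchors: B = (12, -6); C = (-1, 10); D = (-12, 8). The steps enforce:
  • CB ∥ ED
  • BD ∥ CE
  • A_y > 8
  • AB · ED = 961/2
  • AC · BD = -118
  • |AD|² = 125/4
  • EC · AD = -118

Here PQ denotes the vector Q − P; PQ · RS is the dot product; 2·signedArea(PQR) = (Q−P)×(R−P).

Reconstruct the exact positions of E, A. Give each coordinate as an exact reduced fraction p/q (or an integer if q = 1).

A = (-13/2, 9)
E = (-25, 24)

1. E_x = -25  [CB ∥ ED ∩ BD ∥ CE]
2. E_y = 24  [CB ∥ ED ∩ BD ∥ CE]
   → E = (-25, 24)
3. A_x = -13/2  [AC · BD = -118 ∩ AB · ED = 961/2]
4. A_y = 9  [AC · BD = -118 ∩ AB · ED = 961/2]
   → A = (-13/2, 9)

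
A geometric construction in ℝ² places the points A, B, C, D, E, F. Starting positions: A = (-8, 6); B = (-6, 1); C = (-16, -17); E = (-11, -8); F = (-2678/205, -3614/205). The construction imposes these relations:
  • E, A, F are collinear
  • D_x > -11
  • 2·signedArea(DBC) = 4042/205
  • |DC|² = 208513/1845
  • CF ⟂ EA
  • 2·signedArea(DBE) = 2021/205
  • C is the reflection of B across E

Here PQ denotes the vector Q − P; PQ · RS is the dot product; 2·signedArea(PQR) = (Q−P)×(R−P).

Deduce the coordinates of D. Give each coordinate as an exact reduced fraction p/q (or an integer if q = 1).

1. D_x = -6163/615  [line 9·x + -5·y + 10074/205 = 0 ∩ |DC|² = 208513/1845]
2. D_y = -1683/205  [line 9·x + -5·y + 10074/205 = 0 ∩ |DC|² = 208513/1845]
   → D = (-6163/615, -1683/205)

D = (-6163/615, -1683/205)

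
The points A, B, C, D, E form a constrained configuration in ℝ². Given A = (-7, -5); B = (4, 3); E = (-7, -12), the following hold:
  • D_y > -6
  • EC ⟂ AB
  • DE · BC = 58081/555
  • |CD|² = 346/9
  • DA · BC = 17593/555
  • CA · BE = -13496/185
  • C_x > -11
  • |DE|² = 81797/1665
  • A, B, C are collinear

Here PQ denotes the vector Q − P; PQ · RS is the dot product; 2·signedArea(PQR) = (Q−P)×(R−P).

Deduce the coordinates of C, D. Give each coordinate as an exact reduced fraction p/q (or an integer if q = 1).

1. C_x = -1911/185  [A, B, C are collinear ∩ EC ⟂ AB]
2. C_y = -1373/185  [A, B, C are collinear ∩ EC ⟂ AB]
   → C = (-1911/185, -1373/185)
3. D_x = -822/185  [line 2651/185·x + 1928/185·y + 66998/555 = 0 ∩ |DE|² = 81797/1665]
4. D_y = -3038/555  [line 2651/185·x + 1928/185·y + 66998/555 = 0 ∩ |DE|² = 81797/1665]
   → D = (-822/185, -3038/555)

C = (-1911/185, -1373/185)
D = (-822/185, -3038/555)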